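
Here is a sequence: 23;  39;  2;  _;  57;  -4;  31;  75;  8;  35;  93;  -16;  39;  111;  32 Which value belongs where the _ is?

Split by position mod 3 into 3 tracks.
Stream A = 23, ?, 31, 35, 39: arithmetic, step +4.
Stream B = 39, 57, 75, 93, 111: adding 18 each time.
Stream C = 2, -4, 8, -16, 32: geometric with ratio -2.
The gap is stream A's term 2; the rule gives 27.

27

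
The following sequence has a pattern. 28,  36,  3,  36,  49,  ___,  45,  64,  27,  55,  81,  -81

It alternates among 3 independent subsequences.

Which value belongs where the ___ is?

The terms cycle through 3 interleaved subsequences.
Track A: 28, 36, 45, 55 (triangular numbers starting at T_7).
Track B: 36, 49, 64, 81 (consecutive squares n² from n = 6).
Track C: 3, ?, 27, -81 (geometric, ×-3 each step).
So the missing entry in track C is -9.

-9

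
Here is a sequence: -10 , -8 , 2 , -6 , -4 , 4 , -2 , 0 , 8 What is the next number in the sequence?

Positions follow the repeating pattern AAB; grouping by letter gives 2 tracks.
Track A: -10, -8, -6, -4, -2, 0. Linear: a_n = -12 + 2·n.
Track B: 2, 4, 8. Powers 2^1, 2^2, 2^3, ….
Position 10 → track A, term 7 = 2.

2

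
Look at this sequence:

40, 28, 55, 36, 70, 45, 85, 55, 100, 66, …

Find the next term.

Taking every 2nd term gives 2 separate tracks.
Subsequence A = 40, 55, 70, 85, 100: adding 15 each time.
Subsequence B = 28, 36, 45, 55, 66: triangular numbers starting at T_7.
The 11th slot belongs to subsequence A; its 6th term is 115.

115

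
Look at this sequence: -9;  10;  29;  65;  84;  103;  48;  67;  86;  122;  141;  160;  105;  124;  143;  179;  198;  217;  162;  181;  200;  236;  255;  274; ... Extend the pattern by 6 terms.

219, 238, 257, 293, 312, 331

Reading positions in blocks of 6 reveals the pattern AAABBB — 2 tracks woven together.
Track A: -9, 10, 29, 48, 67, 86, 105, 124, 143, 162, 181, 200 — arithmetic, step +19.
Track B: 65, 84, 103, 122, 141, 160, 179, 198, 217, 236, 255, 274 — arithmetic with common difference +19.
Position 25 falls in track A as its term 13, giving 219.
Position 26 falls in track A as its term 14, giving 238.
Position 27 → track A, term 15 = 257.
The 28th slot belongs to track B; its 13th term is 293.
Term 29 comes from track B (its 14th entry): 312.
Position 30 → track B, term 15 = 331.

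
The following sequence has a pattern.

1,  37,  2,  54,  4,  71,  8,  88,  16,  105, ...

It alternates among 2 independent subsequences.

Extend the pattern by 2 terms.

Taking every 2nd term gives 2 separate tracks.
Track A: 1, 2, 4, 8, 16. Powers 2^0, 2^1, 2^2, ….
Track B: 37, 54, 71, 88, 105. Adding 17 each time.
Term 11 comes from track A (its 6th entry): 32.
Position 12 falls in track B as its term 6, giving 122.

32, 122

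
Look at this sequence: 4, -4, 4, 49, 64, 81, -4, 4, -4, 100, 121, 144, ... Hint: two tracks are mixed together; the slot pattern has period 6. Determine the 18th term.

The slot pattern repeats as AAABBB (period 6), so there are 2 interleaved tracks.
Stream A is 4, -4, 4, -4, 4, -4, which is the oscillation 4·(−1)^(n+1).
Stream B is 49, 64, 81, 100, 121, 144, which is perfect squares starting at 7².
Position 18 falls in stream B as its term 9, giving 225.

225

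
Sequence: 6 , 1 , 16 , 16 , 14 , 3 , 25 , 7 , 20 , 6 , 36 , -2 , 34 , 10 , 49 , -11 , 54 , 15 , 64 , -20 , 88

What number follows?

21

The terms cycle through 4 interleaved subsequences.
Track A: 6, 14, 20, 34, 54, 88 — a Fibonacci-like recurrence a_n = a_{n-1} + a_{n-2}.
Track B: 1, 3, 6, 10, 15 — the triangular numbers T_1, T_2, ….
Track C: 16, 25, 36, 49, 64 — the squares 4², 5², 6², ….
Track D: 16, 7, -2, -11, -20 — arithmetic, step −9.
Position 22 falls in track B as its term 6, giving 21.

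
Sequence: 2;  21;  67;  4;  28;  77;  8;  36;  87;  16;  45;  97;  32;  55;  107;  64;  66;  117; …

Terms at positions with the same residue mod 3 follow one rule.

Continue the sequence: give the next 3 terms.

Taking every 3rd term gives 3 separate tracks.
Track A: 2, 4, 8, 16, 32, 64. A geometric progression (common ratio 2).
Track B: 21, 28, 36, 45, 55, 66. Triangular numbers starting at T_6.
Track C: 67, 77, 87, 97, 107, 117. Arithmetic with common difference +10.
Term 19 comes from track A (its 7th entry): 128.
The 20th slot belongs to track B; its 7th term is 78.
The 21st slot belongs to track C; its 7th term is 127.

128, 78, 127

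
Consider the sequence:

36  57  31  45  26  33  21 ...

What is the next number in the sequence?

21

The terms cycle through 2 interleaved subsequences.
Track A is 36, 31, 26, 21, which is arithmetic, step −5.
Track B is 57, 45, 33, which is arithmetic, step −12.
Term 8 comes from track B (its 4th entry): 21.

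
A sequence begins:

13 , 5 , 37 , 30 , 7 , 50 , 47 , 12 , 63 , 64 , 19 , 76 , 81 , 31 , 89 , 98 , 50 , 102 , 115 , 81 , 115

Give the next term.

132

Split by position mod 3: positions 1, 4, 7, … form one track, and each other residue class forms its own.
Stream A: 13, 30, 47, 64, 81, 98, 115 — linear: a_n = -4 + 17·n.
Stream B: 5, 7, 12, 19, 31, 50, 81 — a Fibonacci-like recurrence a_n = a_{n-1} + a_{n-2}.
Stream C: 37, 50, 63, 76, 89, 102, 115 — arithmetic, step +13.
Term 22 comes from stream A (its 8th entry): 132.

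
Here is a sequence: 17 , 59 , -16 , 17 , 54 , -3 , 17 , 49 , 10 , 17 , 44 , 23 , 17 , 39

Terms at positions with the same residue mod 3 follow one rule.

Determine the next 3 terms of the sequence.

Read the sequence 3 terms at a time; column i is its own pattern.
Subsequence A = 17, 17, 17, 17, 17: always 17.
Subsequence B = 59, 54, 49, 44, 39: linear: a_n = 64 − 5·n.
Subsequence C = -16, -3, 10, 23: linear: a_n = -29 + 13·n.
Term 15 comes from subsequence C (its 5th entry): 36.
Position 16 falls in subsequence A as its term 6, giving 17.
The 17th slot belongs to subsequence B; its 6th term is 34.

36, 17, 34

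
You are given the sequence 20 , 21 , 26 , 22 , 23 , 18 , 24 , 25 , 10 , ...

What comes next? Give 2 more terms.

26, 27

Positions follow the repeating pattern AAB; grouping by letter gives 2 tracks.
Stream A: 20, 21, 22, 23, 24, 25 — adding 1 each time.
Stream B: 26, 18, 10 — arithmetic with common difference −8.
Position 10 → stream A, term 7 = 26.
Position 11 → stream A, term 8 = 27.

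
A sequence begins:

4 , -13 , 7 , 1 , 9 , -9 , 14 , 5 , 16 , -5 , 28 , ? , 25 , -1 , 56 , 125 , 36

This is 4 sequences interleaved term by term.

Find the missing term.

25

Split by position mod 4 into 4 tracks.
Subsequence A = 4, 9, 16, 25, 36: perfect squares starting at 2².
Subsequence B = -13, -9, -5, -1: arithmetic, step +4.
Subsequence C = 7, 14, 28, 56: a geometric progression (common ratio 2).
Subsequence D = 1, 5, ?, 125: powers of 5.
Subsequence D's pattern makes the blank 25.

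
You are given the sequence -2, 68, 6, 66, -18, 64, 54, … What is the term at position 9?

-162

Odd-indexed and even-indexed terms follow separate rules.
Track A: -2, 6, -18, 54 — multiplying by -3 each time.
Track B: 68, 66, 64 — subtracting 2 each time.
Term 9 comes from track A (its 5th entry): -162.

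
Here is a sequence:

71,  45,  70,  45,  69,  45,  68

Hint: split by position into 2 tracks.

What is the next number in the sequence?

45

Split by position mod 2 into 2 tracks.
Track A = 71, 70, 69, 68: arithmetic, step −1.
Track B = 45, 45, 45: always 45.
Position 8 → track B, term 4 = 45.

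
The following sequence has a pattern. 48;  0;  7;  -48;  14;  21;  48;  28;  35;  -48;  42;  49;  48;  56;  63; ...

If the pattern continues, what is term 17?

The slot pattern repeats as ABB (period 3), so there are 2 interleaved tracks.
Track A is 48, -48, 48, -48, 48, which is alternating ±48.
Track B is 0, 7, 14, 21, 28, 35, 42, 49, 56, 63, which is arithmetic with common difference +7.
Position 17 falls in track B as its term 11, giving 70.

70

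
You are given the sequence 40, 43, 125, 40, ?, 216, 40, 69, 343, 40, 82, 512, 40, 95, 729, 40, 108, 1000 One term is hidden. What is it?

Split by position mod 3 into 3 tracks.
Track A: 40, 40, 40, 40, 40, 40 — always 40.
Track B: 43, ?, 69, 82, 95, 108 — linear: a_n = 30 + 13·n.
Track C: 125, 216, 343, 512, 729, 1000 — consecutive cubes n³ from n = 5.
Filling track B at index 2 by its rule yields 56.

56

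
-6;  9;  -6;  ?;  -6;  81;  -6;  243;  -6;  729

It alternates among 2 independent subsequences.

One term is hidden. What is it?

27

The terms cycle through 2 interleaved subsequences.
Subsequence A: -6, -6, -6, -6, -6 — constant -6.
Subsequence B: 9, ?, 81, 243, 729 — powers 3^2, 3^3, 3^4, ….
Filling subsequence B at index 2 by its rule yields 27.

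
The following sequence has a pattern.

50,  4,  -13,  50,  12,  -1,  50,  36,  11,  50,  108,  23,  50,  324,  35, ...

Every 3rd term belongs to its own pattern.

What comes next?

50

The terms cycle through 3 interleaved subsequences.
Track A: 50, 50, 50, 50, 50 — constant 50.
Track B: 4, 12, 36, 108, 324 — geometric with ratio 3.
Track C: -13, -1, 11, 23, 35 — adding 12 each time.
Position 16 falls in track A as its term 6, giving 50.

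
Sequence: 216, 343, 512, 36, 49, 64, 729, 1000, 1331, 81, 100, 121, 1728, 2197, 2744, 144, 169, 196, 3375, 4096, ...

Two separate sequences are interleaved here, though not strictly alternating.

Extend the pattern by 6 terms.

The slot pattern repeats as AAABBB (period 6), so there are 2 interleaved tracks.
Subsequence A: 216, 343, 512, 729, 1000, 1331, 1728, 2197, 2744, 3375, 4096 (the cubes 6³, 7³, 8³, …).
Subsequence B: 36, 49, 64, 81, 100, 121, 144, 169, 196 (consecutive squares n² from n = 6).
Position 21 → subsequence A, term 12 = 4913.
Term 22 comes from subsequence B (its 10th entry): 225.
Term 23 comes from subsequence B (its 11th entry): 256.
Position 24 → subsequence B, term 12 = 289.
Position 25 → subsequence A, term 13 = 5832.
Position 26 → subsequence A, term 14 = 6859.

4913, 225, 256, 289, 5832, 6859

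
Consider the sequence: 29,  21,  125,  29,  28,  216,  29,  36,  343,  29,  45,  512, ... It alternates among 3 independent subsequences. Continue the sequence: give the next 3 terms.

29, 55, 729

Split by position mod 3: positions 1, 4, 7, … form one track, and each other residue class forms its own.
Track A: 29, 29, 29, 29 (always 29).
Track B: 21, 28, 36, 45 (the triangular numbers T_6, T_7, …).
Track C: 125, 216, 343, 512 (perfect cubes starting at 5³).
The 13th slot belongs to track A; its 5th term is 29.
Term 14 comes from track B (its 5th entry): 55.
Term 15 comes from track C (its 5th entry): 729.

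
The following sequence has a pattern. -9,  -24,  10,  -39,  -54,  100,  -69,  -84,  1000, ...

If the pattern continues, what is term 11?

-114

The slot pattern repeats as AAB (period 3), so there are 2 interleaved tracks.
Subsequence A: -9, -24, -39, -54, -69, -84 (linear: a_n = 6 − 15·n).
Subsequence B: 10, 100, 1000 (powers of 10).
The 11th slot belongs to subsequence A; its 8th term is -114.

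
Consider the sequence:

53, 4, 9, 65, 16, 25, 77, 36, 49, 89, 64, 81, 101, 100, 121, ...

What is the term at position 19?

125

Reading positions in blocks of 3 reveals the pattern ABB — 2 tracks woven together.
Track A: 53, 65, 77, 89, 101. Arithmetic with common difference +12.
Track B: 4, 9, 16, 25, 36, 49, 64, 81, 100, 121. Consecutive squares n² from n = 2.
Position 19 → track A, term 7 = 125.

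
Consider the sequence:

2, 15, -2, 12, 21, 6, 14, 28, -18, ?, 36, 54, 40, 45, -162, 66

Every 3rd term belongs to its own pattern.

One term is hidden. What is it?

Split by position mod 3 into 3 tracks.
Subsequence A is 2, 12, 14, ?, 40, 66, which is a Fibonacci-like recurrence a_n = a_{n-1} + a_{n-2}.
Subsequence B is 15, 21, 28, 36, 45, which is triangular numbers n(n+1)/2 for n = 5, 6, ….
Subsequence C is -2, 6, -18, 54, -162, which is a geometric progression (common ratio -3).
Filling subsequence A at index 4 by its rule yields 26.

26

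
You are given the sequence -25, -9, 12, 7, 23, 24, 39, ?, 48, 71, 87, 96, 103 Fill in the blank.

55

The slot pattern repeats as AAB (period 3), so there are 2 interleaved tracks.
Subsequence A: -25, -9, 7, 23, 39, ?, 71, 87, 103 — linear: a_n = -41 + 16·n.
Subsequence B: 12, 24, 48, 96 — geometric with ratio 2.
Filling subsequence A at index 6 by its rule yields 55.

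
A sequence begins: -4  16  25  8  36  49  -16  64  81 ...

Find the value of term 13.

-64

The slot pattern repeats as ABB (period 3), so there are 2 interleaved tracks.
Track A: -4, 8, -16 (multiplying by -2 each time).
Track B: 16, 25, 36, 49, 64, 81 (consecutive squares n² from n = 4).
Term 13 comes from track A (its 5th entry): -64.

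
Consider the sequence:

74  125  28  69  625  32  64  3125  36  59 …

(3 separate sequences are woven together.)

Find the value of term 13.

54

Taking every 3rd term gives 3 separate tracks.
Stream A: 74, 69, 64, 59. Arithmetic, step −5.
Stream B: 125, 625, 3125. Successive powers of 5.
Stream C: 28, 32, 36. Adding 4 each time.
Position 13 → stream A, term 5 = 54.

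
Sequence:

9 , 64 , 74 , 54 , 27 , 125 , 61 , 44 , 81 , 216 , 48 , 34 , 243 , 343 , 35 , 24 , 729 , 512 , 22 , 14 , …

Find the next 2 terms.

2187, 729

Taking every 4th term gives 4 separate tracks.
Subsequence A = 9, 27, 81, 243, 729: geometric, ×3 each step.
Subsequence B = 64, 125, 216, 343, 512: consecutive cubes n³ from n = 4.
Subsequence C = 74, 61, 48, 35, 22: linear: a_n = 87 − 13·n.
Subsequence D = 54, 44, 34, 24, 14: linear: a_n = 64 − 10·n.
Position 21 falls in subsequence A as its term 6, giving 2187.
Term 22 comes from subsequence B (its 6th entry): 729.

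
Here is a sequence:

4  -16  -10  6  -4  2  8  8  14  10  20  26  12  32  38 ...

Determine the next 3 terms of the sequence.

The slot pattern repeats as ABB (period 3), so there are 2 interleaved tracks.
Track A: 4, 6, 8, 10, 12 (arithmetic, step +2).
Track B: -16, -10, -4, 2, 8, 14, 20, 26, 32, 38 (linear: a_n = -22 + 6·n).
Position 16 falls in track A as its term 6, giving 14.
Position 17 → track B, term 11 = 44.
Position 18 → track B, term 12 = 50.

14, 44, 50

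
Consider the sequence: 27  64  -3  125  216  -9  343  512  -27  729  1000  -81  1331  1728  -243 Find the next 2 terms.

The slot pattern repeats as AAB (period 3), so there are 2 interleaved tracks.
Stream A = 27, 64, 125, 216, 343, 512, 729, 1000, 1331, 1728: the cubes 3³, 4³, 5³, ….
Stream B = -3, -9, -27, -81, -243: a geometric progression (common ratio 3).
Position 16 falls in stream A as its term 11, giving 2197.
The 17th slot belongs to stream A; its 12th term is 2744.

2197, 2744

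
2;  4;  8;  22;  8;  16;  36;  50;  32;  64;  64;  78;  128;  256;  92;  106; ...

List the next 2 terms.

Positions follow the repeating pattern AABB; grouping by letter gives 2 tracks.
Subsequence A is 2, 4, 8, 16, 32, 64, 128, 256, which is powers of 2.
Subsequence B is 8, 22, 36, 50, 64, 78, 92, 106, which is arithmetic with common difference +14.
Position 17 → subsequence A, term 9 = 512.
Term 18 comes from subsequence A (its 10th entry): 1024.

512, 1024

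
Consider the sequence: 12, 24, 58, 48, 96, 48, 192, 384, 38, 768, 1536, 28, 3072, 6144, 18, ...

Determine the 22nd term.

Positions follow the repeating pattern AAB; grouping by letter gives 2 tracks.
Subsequence A: 12, 24, 48, 96, 192, 384, 768, 1536, 3072, 6144 (geometric, ×2 each step).
Subsequence B: 58, 48, 38, 28, 18 (linear: a_n = 68 − 10·n).
Position 22 → subsequence A, term 15 = 196608.

196608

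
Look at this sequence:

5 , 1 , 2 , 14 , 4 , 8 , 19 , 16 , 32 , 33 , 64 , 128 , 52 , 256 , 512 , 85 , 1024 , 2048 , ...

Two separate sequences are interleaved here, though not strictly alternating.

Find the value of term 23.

The slot pattern repeats as ABB (period 3), so there are 2 interleaved tracks.
Stream A is 5, 14, 19, 33, 52, 85, which is Fibonacci-style (each term is the sum of the two before it).
Stream B is 1, 2, 4, 8, 16, 32, 64, 128, 256, 512, 1024, 2048, which is powers of 2.
Term 23 comes from stream B (its 15th entry): 16384.

16384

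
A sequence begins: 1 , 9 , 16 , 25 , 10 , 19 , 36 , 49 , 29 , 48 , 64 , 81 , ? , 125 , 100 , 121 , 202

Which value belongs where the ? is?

Positions follow the repeating pattern AABB; grouping by letter gives 2 tracks.
Stream A is 1, 9, 10, 19, 29, 48, ?, 125, 202, which is Fibonacci-style (each term is the sum of the two before it).
Stream B is 16, 25, 36, 49, 64, 81, 100, 121, which is the squares 4², 5², 6², ….
So the missing entry in stream A is 77.

77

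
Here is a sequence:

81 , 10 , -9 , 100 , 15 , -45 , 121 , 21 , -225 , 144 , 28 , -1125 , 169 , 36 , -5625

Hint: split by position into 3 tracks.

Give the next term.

196

Read the sequence 3 terms at a time; column i is its own pattern.
Track A: 81, 100, 121, 144, 169 — the squares 9², 10², 11², ….
Track B: 10, 15, 21, 28, 36 — triangular numbers n(n+1)/2 for n = 4, 5, ….
Track C: -9, -45, -225, -1125, -5625 — geometric with ratio 5.
Position 16 falls in track A as its term 6, giving 196.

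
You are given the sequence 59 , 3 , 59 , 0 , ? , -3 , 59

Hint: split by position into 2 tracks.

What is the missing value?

The terms cycle through 2 interleaved subsequences.
Track A: 59, 59, ?, 59 — constant 59.
Track B: 3, 0, -3 — subtracting 3 each time.
Filling track A at index 3 by its rule yields 59.

59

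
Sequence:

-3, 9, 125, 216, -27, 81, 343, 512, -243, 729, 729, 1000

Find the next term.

Reading positions in blocks of 4 reveals the pattern AABB — 2 tracks woven together.
Track A: -3, 9, -27, 81, -243, 729. Geometric, ×-3 each step.
Track B: 125, 216, 343, 512, 729, 1000. The cubes 5³, 6³, 7³, ….
Term 13 comes from track A (its 7th entry): -2187.

-2187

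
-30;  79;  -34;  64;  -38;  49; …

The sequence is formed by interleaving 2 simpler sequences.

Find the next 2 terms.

Odd-indexed and even-indexed terms follow separate rules.
Track A: -30, -34, -38. Arithmetic with common difference −4.
Track B: 79, 64, 49. Linear: a_n = 94 − 15·n.
Position 7 falls in track A as its term 4, giving -42.
Position 8 falls in track B as its term 4, giving 34.

-42, 34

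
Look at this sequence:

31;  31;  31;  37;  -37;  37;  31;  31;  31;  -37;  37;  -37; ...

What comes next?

31

The slot pattern repeats as AAABBB (period 6), so there are 2 interleaved tracks.
Track A: 31, 31, 31, 31, 31, 31 (constant 31).
Track B: 37, -37, 37, -37, 37, -37 (oscillating between 37 and -37).
Position 13 falls in track A as its term 7, giving 31.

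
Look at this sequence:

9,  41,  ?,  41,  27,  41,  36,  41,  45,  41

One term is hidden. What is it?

18

The terms cycle through 2 interleaved subsequences.
Stream A is 9, ?, 27, 36, 45, which is arithmetic, step +9.
Stream B is 41, 41, 41, 41, 41, which is always 41.
The gap is stream A's term 2; the rule gives 18.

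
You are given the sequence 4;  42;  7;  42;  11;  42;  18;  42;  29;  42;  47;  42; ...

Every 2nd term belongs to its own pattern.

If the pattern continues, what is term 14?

The terms cycle through 2 interleaved subsequences.
Subsequence A: 4, 7, 11, 18, 29, 47. Each term equals the sum of the previous two.
Subsequence B: 42, 42, 42, 42, 42, 42. The constant sequence 42.
Term 14 comes from subsequence B (its 7th entry): 42.

42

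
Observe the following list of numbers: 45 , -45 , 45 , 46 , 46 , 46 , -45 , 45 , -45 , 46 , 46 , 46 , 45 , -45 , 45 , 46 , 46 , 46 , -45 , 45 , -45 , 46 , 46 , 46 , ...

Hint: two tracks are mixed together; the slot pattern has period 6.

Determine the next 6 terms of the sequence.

45, -45, 45, 46, 46, 46

Reading positions in blocks of 6 reveals the pattern AAABBB — 2 tracks woven together.
Subsequence A: 45, -45, 45, -45, 45, -45, 45, -45, 45, -45, 45, -45 — alternating ±45.
Subsequence B: 46, 46, 46, 46, 46, 46, 46, 46, 46, 46, 46, 46 — the constant sequence 46.
Position 25 falls in subsequence A as its term 13, giving 45.
Term 26 comes from subsequence A (its 14th entry): -45.
Position 27 falls in subsequence A as its term 15, giving 45.
Term 28 comes from subsequence B (its 13th entry): 46.
Position 29 falls in subsequence B as its term 14, giving 46.
The 30th slot belongs to subsequence B; its 15th term is 46.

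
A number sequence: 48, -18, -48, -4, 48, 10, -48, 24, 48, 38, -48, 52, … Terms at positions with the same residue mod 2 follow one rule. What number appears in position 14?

Taking every 2nd term gives 2 separate tracks.
Subsequence A: 48, -48, 48, -48, 48, -48 — oscillating between 48 and -48.
Subsequence B: -18, -4, 10, 24, 38, 52 — arithmetic with common difference +14.
Position 14 → subsequence B, term 7 = 66.

66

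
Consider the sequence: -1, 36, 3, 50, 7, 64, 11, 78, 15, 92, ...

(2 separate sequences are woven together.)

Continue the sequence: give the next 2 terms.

19, 106

Taking every 2nd term gives 2 separate tracks.
Track A: -1, 3, 7, 11, 15 — arithmetic, step +4.
Track B: 36, 50, 64, 78, 92 — adding 14 each time.
Position 11 falls in track A as its term 6, giving 19.
The 12th slot belongs to track B; its 6th term is 106.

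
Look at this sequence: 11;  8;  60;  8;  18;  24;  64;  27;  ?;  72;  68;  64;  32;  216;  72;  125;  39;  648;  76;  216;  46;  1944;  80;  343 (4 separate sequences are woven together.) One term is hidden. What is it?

Read the sequence 4 terms at a time; column i is its own pattern.
Subsequence A = 11, 18, ?, 32, 39, 46: arithmetic, step +7.
Subsequence B = 8, 24, 72, 216, 648, 1944: multiplying by 3 each time.
Subsequence C = 60, 64, 68, 72, 76, 80: arithmetic, step +4.
Subsequence D = 8, 27, 64, 125, 216, 343: the cubes 2³, 3³, 4³, ….
The gap is subsequence A's term 3; the rule gives 25.

25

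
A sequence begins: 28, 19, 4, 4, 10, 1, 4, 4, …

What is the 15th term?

4

The slot pattern repeats as AABB (period 4), so there are 2 interleaved tracks.
Track A: 28, 19, 10, 1. Arithmetic with common difference −9.
Track B: 4, 4, 4, 4. Constant 4.
The 15th slot belongs to track B; its 7th term is 4.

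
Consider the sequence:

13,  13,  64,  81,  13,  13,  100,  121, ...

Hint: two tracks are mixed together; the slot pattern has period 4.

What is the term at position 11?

The slot pattern repeats as AABB (period 4), so there are 2 interleaved tracks.
Track A: 13, 13, 13, 13 (the constant sequence 13).
Track B: 64, 81, 100, 121 (perfect squares starting at 8²).
The 11th slot belongs to track B; its 5th term is 144.

144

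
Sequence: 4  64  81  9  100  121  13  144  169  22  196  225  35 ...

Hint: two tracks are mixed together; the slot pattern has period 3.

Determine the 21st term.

Positions follow the repeating pattern ABB; grouping by letter gives 2 tracks.
Track A: 4, 9, 13, 22, 35. A Fibonacci-like recurrence a_n = a_{n-1} + a_{n-2}.
Track B: 64, 81, 100, 121, 144, 169, 196, 225. Consecutive squares n² from n = 8.
Term 21 comes from track B (its 14th entry): 441.

441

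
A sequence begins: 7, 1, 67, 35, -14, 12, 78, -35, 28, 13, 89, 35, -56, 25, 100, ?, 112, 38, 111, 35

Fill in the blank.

The terms cycle through 4 interleaved subsequences.
Subsequence A: 7, -14, 28, -56, 112 — geometric, ×-2 each step.
Subsequence B: 1, 12, 13, 25, 38 — each term equals the sum of the previous two.
Subsequence C: 67, 78, 89, 100, 111 — arithmetic, step +11.
Subsequence D: 35, -35, 35, ?, 35 — the oscillation 35·(−1)^(n+1).
So the missing entry in subsequence D is -35.

-35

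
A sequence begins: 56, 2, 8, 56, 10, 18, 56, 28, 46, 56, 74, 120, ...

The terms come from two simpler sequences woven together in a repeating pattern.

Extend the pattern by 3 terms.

56, 194, 314

Positions follow the repeating pattern ABB; grouping by letter gives 2 tracks.
Stream A: 56, 56, 56, 56. Constant 56.
Stream B: 2, 8, 10, 18, 28, 46, 74, 120. Fibonacci-style (each term is the sum of the two before it).
Term 13 comes from stream A (its 5th entry): 56.
The 14th slot belongs to stream B; its 9th term is 194.
The 15th slot belongs to stream B; its 10th term is 314.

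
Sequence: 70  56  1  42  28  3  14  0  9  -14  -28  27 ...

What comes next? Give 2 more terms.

The slot pattern repeats as AAB (period 3), so there are 2 interleaved tracks.
Stream A is 70, 56, 42, 28, 14, 0, -14, -28, which is linear: a_n = 84 − 14·n.
Stream B is 1, 3, 9, 27, which is successive powers of 3.
Term 13 comes from stream A (its 9th entry): -42.
Position 14 falls in stream A as its term 10, giving -56.

-42, -56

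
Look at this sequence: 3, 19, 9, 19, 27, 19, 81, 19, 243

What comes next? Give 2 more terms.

The terms cycle through 2 interleaved subsequences.
Track A: 3, 9, 27, 81, 243 — powers 3^1, 3^2, 3^3, ….
Track B: 19, 19, 19, 19 — always 19.
Position 10 → track B, term 5 = 19.
Position 11 → track A, term 6 = 729.

19, 729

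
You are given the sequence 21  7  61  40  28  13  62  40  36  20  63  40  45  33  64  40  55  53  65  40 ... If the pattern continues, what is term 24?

40

Read the sequence 4 terms at a time; column i is its own pattern.
Subsequence A: 21, 28, 36, 45, 55. Triangular numbers n(n+1)/2 for n = 6, 7, ….
Subsequence B: 7, 13, 20, 33, 53. A Fibonacci-like recurrence a_n = a_{n-1} + a_{n-2}.
Subsequence C: 61, 62, 63, 64, 65. Adding 1 each time.
Subsequence D: 40, 40, 40, 40, 40. Always 40.
The 24th slot belongs to subsequence D; its 6th term is 40.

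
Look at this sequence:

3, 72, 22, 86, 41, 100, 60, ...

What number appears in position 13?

Split by position mod 2 into 2 tracks.
Track A: 3, 22, 41, 60. Adding 19 each time.
Track B: 72, 86, 100. Linear: a_n = 58 + 14·n.
Position 13 falls in track A as its term 7, giving 117.

117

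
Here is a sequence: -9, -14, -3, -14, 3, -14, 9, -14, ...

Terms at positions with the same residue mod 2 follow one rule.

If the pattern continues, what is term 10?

Positions 1, 3, 5, … form one subsequence and positions 2, 4, 6, … form another.
Track A: -9, -3, 3, 9 (arithmetic, step +6).
Track B: -14, -14, -14, -14 (the constant sequence -14).
Position 10 → track B, term 5 = -14.

-14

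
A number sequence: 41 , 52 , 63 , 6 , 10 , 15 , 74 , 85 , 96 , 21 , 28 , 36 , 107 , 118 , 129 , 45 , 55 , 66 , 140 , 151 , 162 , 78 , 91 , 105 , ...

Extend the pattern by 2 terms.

Reading positions in blocks of 6 reveals the pattern AAABBB — 2 tracks woven together.
Track A: 41, 52, 63, 74, 85, 96, 107, 118, 129, 140, 151, 162 — arithmetic with common difference +11.
Track B: 6, 10, 15, 21, 28, 36, 45, 55, 66, 78, 91, 105 — the triangular numbers T_3, T_4, ….
The 25th slot belongs to track A; its 13th term is 173.
Position 26 → track A, term 14 = 184.

173, 184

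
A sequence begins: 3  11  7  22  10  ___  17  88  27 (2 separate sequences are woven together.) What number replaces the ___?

Odd-indexed and even-indexed terms follow separate rules.
Track A is 3, 7, 10, 17, 27, which is each term equals the sum of the previous two.
Track B is 11, 22, ?, 88, which is geometric with ratio 2.
Filling track B at index 3 by its rule yields 44.

44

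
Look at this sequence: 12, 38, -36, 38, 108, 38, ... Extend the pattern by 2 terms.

-324, 38

Positions 1, 3, 5, … form one subsequence and positions 2, 4, 6, … form another.
Track A: 12, -36, 108 (geometric with ratio -3).
Track B: 38, 38, 38 (constant 38).
Position 7 falls in track A as its term 4, giving -324.
Position 8 → track B, term 4 = 38.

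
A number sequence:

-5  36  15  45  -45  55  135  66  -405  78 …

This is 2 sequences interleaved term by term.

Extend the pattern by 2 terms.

1215, 91

Taking every 2nd term gives 2 separate tracks.
Subsequence A is -5, 15, -45, 135, -405, which is multiplying by -3 each time.
Subsequence B is 36, 45, 55, 66, 78, which is triangular numbers n(n+1)/2 for n = 8, 9, ….
Term 11 comes from subsequence A (its 6th entry): 1215.
Position 12 → subsequence B, term 6 = 91.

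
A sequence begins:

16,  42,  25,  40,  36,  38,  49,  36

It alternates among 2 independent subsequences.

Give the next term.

64

Split by position mod 2 into 2 tracks.
Track A: 16, 25, 36, 49. Perfect squares starting at 4².
Track B: 42, 40, 38, 36. Arithmetic, step −2.
Position 9 falls in track A as its term 5, giving 64.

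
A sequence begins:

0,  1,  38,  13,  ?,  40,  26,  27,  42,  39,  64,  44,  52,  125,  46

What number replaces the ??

The terms cycle through 3 interleaved subsequences.
Track A is 0, 13, 26, 39, 52, which is arithmetic with common difference +13.
Track B is 1, ?, 27, 64, 125, which is the cubes 1³, 2³, 3³, ….
Track C is 38, 40, 42, 44, 46, which is arithmetic, step +2.
Track B's pattern makes the blank 8.

8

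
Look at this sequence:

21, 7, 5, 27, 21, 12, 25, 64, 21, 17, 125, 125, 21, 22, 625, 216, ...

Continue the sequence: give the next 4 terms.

Split by position mod 4 into 4 tracks.
Stream A = 21, 21, 21, 21: the constant sequence 21.
Stream B = 7, 12, 17, 22: adding 5 each time.
Stream C = 5, 25, 125, 625: a geometric progression (common ratio 5).
Stream D = 27, 64, 125, 216: the cubes 3³, 4³, 5³, ….
Position 17 falls in stream A as its term 5, giving 21.
The 18th slot belongs to stream B; its 5th term is 27.
Position 19 → stream C, term 5 = 3125.
Position 20 → stream D, term 5 = 343.

21, 27, 3125, 343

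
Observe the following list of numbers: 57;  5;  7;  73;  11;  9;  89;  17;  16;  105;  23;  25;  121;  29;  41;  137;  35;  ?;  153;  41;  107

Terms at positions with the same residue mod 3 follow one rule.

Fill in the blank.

Taking every 3rd term gives 3 separate tracks.
Subsequence A: 57, 73, 89, 105, 121, 137, 153 — arithmetic, step +16.
Subsequence B: 5, 11, 17, 23, 29, 35, 41 — arithmetic with common difference +6.
Subsequence C: 7, 9, 16, 25, 41, ?, 107 — a Fibonacci-like recurrence a_n = a_{n-1} + a_{n-2}.
The gap is subsequence C's term 6; the rule gives 66.

66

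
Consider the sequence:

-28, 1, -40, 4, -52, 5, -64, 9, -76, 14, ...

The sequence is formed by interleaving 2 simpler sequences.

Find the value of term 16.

60

Split by position mod 2 into 2 tracks.
Track A = -28, -40, -52, -64, -76: linear: a_n = -16 − 12·n.
Track B = 1, 4, 5, 9, 14: each term equals the sum of the previous two.
Position 16 falls in track B as its term 8, giving 60.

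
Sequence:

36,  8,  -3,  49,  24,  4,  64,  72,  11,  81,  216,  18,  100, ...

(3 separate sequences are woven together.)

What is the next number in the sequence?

Split by position mod 3: positions 1, 4, 7, … form one track, and each other residue class forms its own.
Track A: 36, 49, 64, 81, 100. The squares 6², 7², 8², ….
Track B: 8, 24, 72, 216. Multiplying by 3 each time.
Track C: -3, 4, 11, 18. Arithmetic, step +7.
Position 14 → track B, term 5 = 648.

648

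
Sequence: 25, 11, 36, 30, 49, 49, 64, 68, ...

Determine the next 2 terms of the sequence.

Taking every 2nd term gives 2 separate tracks.
Subsequence A: 25, 36, 49, 64 — perfect squares starting at 5².
Subsequence B: 11, 30, 49, 68 — arithmetic with common difference +19.
Term 9 comes from subsequence A (its 5th entry): 81.
Position 10 → subsequence B, term 5 = 87.

81, 87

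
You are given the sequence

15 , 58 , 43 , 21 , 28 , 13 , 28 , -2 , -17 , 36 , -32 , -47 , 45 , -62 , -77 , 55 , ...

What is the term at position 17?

Reading positions in blocks of 3 reveals the pattern ABB — 2 tracks woven together.
Track A: 15, 21, 28, 36, 45, 55 — triangular numbers n(n+1)/2 for n = 5, 6, ….
Track B: 58, 43, 28, 13, -2, -17, -32, -47, -62, -77 — linear: a_n = 73 − 15·n.
Position 17 → track B, term 11 = -92.

-92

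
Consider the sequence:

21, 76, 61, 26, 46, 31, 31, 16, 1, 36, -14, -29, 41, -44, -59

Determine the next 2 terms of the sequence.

The slot pattern repeats as ABB (period 3), so there are 2 interleaved tracks.
Track A: 21, 26, 31, 36, 41 — arithmetic with common difference +5.
Track B: 76, 61, 46, 31, 16, 1, -14, -29, -44, -59 — arithmetic with common difference −15.
The 16th slot belongs to track A; its 6th term is 46.
The 17th slot belongs to track B; its 11th term is -74.

46, -74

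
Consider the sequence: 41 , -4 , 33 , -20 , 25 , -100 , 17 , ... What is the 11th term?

1

Odd-indexed and even-indexed terms follow separate rules.
Subsequence A: 41, 33, 25, 17 — arithmetic with common difference −8.
Subsequence B: -4, -20, -100 — a geometric progression (common ratio 5).
Position 11 falls in subsequence A as its term 6, giving 1.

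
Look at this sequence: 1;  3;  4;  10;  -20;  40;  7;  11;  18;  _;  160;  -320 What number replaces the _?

Positions follow the repeating pattern AAABBB; grouping by letter gives 2 tracks.
Subsequence A = 1, 3, 4, 7, 11, 18: each term equals the sum of the previous two.
Subsequence B = 10, -20, 40, ?, 160, -320: geometric, ×-2 each step.
The gap is subsequence B's term 4; the rule gives -80.

-80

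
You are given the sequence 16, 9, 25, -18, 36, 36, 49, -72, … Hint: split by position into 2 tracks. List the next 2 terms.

64, 144

Split by position mod 2 into 2 tracks.
Stream A: 16, 25, 36, 49 (perfect squares starting at 4²).
Stream B: 9, -18, 36, -72 (a geometric progression (common ratio -2)).
The 9th slot belongs to stream A; its 5th term is 64.
Position 10 → stream B, term 5 = 144.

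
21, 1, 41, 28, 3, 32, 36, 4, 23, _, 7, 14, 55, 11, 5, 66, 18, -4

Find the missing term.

The terms cycle through 3 interleaved subsequences.
Track A = 21, 28, 36, ?, 55, 66: triangular numbers n(n+1)/2 for n = 6, 7, ….
Track B = 1, 3, 4, 7, 11, 18: a Fibonacci-like recurrence a_n = a_{n-1} + a_{n-2}.
Track C = 41, 32, 23, 14, 5, -4: subtracting 9 each time.
So the missing entry in track A is 45.

45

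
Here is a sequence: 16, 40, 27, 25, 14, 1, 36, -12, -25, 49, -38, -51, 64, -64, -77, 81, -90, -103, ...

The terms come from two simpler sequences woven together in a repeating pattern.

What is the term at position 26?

-168

Reading positions in blocks of 3 reveals the pattern ABB — 2 tracks woven together.
Stream A is 16, 25, 36, 49, 64, 81, which is consecutive squares n² from n = 4.
Stream B is 40, 27, 14, 1, -12, -25, -38, -51, -64, -77, -90, -103, which is linear: a_n = 53 − 13·n.
Position 26 → stream B, term 17 = -168.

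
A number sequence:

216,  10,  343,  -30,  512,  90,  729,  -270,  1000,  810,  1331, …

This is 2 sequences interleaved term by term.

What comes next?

-2430

The terms cycle through 2 interleaved subsequences.
Stream A is 216, 343, 512, 729, 1000, 1331, which is perfect cubes starting at 6³.
Stream B is 10, -30, 90, -270, 810, which is geometric, ×-3 each step.
Term 12 comes from stream B (its 6th entry): -2430.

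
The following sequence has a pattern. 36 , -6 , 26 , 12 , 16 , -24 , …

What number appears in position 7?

The terms cycle through 2 interleaved subsequences.
Stream A: 36, 26, 16. Linear: a_n = 46 − 10·n.
Stream B: -6, 12, -24. Multiplying by -2 each time.
Position 7 falls in stream A as its term 4, giving 6.

6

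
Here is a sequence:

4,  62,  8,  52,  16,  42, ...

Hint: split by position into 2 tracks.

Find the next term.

32

Positions 1, 3, 5, … form one subsequence and positions 2, 4, 6, … form another.
Subsequence A = 4, 8, 16: geometric with ratio 2.
Subsequence B = 62, 52, 42: linear: a_n = 72 − 10·n.
Term 7 comes from subsequence A (its 4th entry): 32.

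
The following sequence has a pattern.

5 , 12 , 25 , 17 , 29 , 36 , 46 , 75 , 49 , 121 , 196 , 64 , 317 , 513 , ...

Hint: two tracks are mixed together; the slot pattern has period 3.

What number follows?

The slot pattern repeats as AAB (period 3), so there are 2 interleaved tracks.
Track A = 5, 12, 17, 29, 46, 75, 121, 196, 317, 513: each term equals the sum of the previous two.
Track B = 25, 36, 49, 64: perfect squares starting at 5².
Position 15 falls in track B as its term 5, giving 81.

81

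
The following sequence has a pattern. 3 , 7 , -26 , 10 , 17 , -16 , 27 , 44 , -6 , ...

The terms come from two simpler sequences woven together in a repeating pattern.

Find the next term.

Reading positions in blocks of 3 reveals the pattern AAB — 2 tracks woven together.
Track A: 3, 7, 10, 17, 27, 44 (Fibonacci-style (each term is the sum of the two before it)).
Track B: -26, -16, -6 (linear: a_n = -36 + 10·n).
Position 10 → track A, term 7 = 71.

71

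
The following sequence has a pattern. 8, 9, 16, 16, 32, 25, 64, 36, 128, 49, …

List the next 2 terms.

Taking every 2nd term gives 2 separate tracks.
Subsequence A: 8, 16, 32, 64, 128 (powers 2^3, 2^4, 2^5, …).
Subsequence B: 9, 16, 25, 36, 49 (perfect squares starting at 3²).
The 11th slot belongs to subsequence A; its 6th term is 256.
Term 12 comes from subsequence B (its 6th entry): 64.

256, 64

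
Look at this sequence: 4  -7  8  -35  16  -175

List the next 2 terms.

Split by position mod 2 into 2 tracks.
Track A: 4, 8, 16 — powers of 2.
Track B: -7, -35, -175 — multiplying by 5 each time.
The 7th slot belongs to track A; its 4th term is 32.
Position 8 → track B, term 4 = -875.

32, -875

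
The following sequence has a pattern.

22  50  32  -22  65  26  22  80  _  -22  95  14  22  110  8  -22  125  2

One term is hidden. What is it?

20

Read the sequence 3 terms at a time; column i is its own pattern.
Subsequence A: 22, -22, 22, -22, 22, -22 — alternating ±22.
Subsequence B: 50, 65, 80, 95, 110, 125 — arithmetic with common difference +15.
Subsequence C: 32, 26, ?, 14, 8, 2 — subtracting 6 each time.
The gap is subsequence C's term 3; the rule gives 20.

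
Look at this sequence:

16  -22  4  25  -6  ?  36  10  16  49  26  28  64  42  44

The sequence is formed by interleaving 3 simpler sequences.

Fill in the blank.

12

Taking every 3rd term gives 3 separate tracks.
Subsequence A = 16, 25, 36, 49, 64: the squares 4², 5², 6², ….
Subsequence B = -22, -6, 10, 26, 42: adding 16 each time.
Subsequence C = 4, ?, 16, 28, 44: Fibonacci-style (each term is the sum of the two before it).
Filling subsequence C at index 2 by its rule yields 12.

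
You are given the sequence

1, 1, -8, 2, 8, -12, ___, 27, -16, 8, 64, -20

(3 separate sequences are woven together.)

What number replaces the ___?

Read the sequence 3 terms at a time; column i is its own pattern.
Track A: 1, 2, ?, 8 (powers of 2).
Track B: 1, 8, 27, 64 (perfect cubes starting at 1³).
Track C: -8, -12, -16, -20 (arithmetic, step −4).
Filling track A at index 3 by its rule yields 4.

4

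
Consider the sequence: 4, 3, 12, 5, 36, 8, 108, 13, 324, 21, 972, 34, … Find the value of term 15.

8748

Taking every 2nd term gives 2 separate tracks.
Track A: 4, 12, 36, 108, 324, 972. Geometric, ×3 each step.
Track B: 3, 5, 8, 13, 21, 34. Each term equals the sum of the previous two.
The 15th slot belongs to track A; its 8th term is 8748.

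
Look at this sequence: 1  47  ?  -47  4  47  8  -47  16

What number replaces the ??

2

Taking every 2nd term gives 2 separate tracks.
Track A: 1, ?, 4, 8, 16. Successive powers of 2.
Track B: 47, -47, 47, -47. Oscillating between 47 and -47.
So the missing entry in track A is 2.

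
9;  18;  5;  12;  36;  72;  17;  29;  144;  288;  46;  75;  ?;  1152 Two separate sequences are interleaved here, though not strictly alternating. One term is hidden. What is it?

The slot pattern repeats as AABB (period 4), so there are 2 interleaved tracks.
Subsequence A is 9, 18, 36, 72, 144, 288, ?, 1152, which is a geometric progression (common ratio 2).
Subsequence B is 5, 12, 17, 29, 46, 75, which is each term equals the sum of the previous two.
Subsequence A's pattern makes the blank 576.

576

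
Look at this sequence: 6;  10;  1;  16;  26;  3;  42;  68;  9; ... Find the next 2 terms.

The slot pattern repeats as AAB (period 3), so there are 2 interleaved tracks.
Track A: 6, 10, 16, 26, 42, 68. A Fibonacci-like recurrence a_n = a_{n-1} + a_{n-2}.
Track B: 1, 3, 9. Powers 3^0, 3^1, 3^2, ….
The 10th slot belongs to track A; its 7th term is 110.
Term 11 comes from track A (its 8th entry): 178.

110, 178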